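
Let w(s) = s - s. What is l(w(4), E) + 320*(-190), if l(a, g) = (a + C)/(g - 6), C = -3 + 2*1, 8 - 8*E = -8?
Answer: -243199/4 ≈ -60800.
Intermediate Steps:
E = 2 (E = 1 - ⅛*(-8) = 1 + 1 = 2)
w(s) = 0
C = -1 (C = -3 + 2 = -1)
l(a, g) = (-1 + a)/(-6 + g) (l(a, g) = (a - 1)/(g - 6) = (-1 + a)/(-6 + g))
l(w(4), E) + 320*(-190) = (-1 + 0)/(-6 + 2) + 320*(-190) = -1/(-4) - 60800 = -¼*(-1) - 60800 = ¼ - 60800 = -243199/4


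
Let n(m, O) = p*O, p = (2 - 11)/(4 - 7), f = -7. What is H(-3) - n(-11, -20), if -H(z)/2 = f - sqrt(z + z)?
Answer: 74 + 2*I*sqrt(6) ≈ 74.0 + 4.899*I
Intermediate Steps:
H(z) = 14 + 2*sqrt(2)*sqrt(z) (H(z) = -2*(-7 - sqrt(z + z)) = -2*(-7 - sqrt(2*z)) = -2*(-7 - sqrt(2)*sqrt(z)) = 14 + 2*sqrt(2)*sqrt(z))
p = 3 (p = -9/(-3) = -9*(-1/3) = 3)
n(m, O) = 3*O
H(-3) - n(-11, -20) = (14 + 2*sqrt(2)*sqrt(-3)) - 3*(-20) = (14 + 2*sqrt(2)*(I*sqrt(3))) - 1*(-60) = (14 + 2*I*sqrt(6)) + 60 = 74 + 2*I*sqrt(6)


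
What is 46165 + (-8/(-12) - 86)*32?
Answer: 130303/3 ≈ 43434.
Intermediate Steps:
46165 + (-8/(-12) - 86)*32 = 46165 + (-8*(-1/12) - 86)*32 = 46165 + (⅔ - 86)*32 = 46165 - 256/3*32 = 46165 - 8192/3 = 130303/3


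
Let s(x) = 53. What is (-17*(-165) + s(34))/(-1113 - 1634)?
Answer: -2858/2747 ≈ -1.0404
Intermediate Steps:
(-17*(-165) + s(34))/(-1113 - 1634) = (-17*(-165) + 53)/(-1113 - 1634) = (2805 + 53)/(-2747) = 2858*(-1/2747) = -2858/2747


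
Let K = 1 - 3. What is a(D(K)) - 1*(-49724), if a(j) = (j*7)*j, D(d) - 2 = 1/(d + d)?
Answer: 795927/16 ≈ 49745.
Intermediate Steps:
K = -2
D(d) = 2 + 1/(2*d) (D(d) = 2 + 1/(d + d) = 2 + 1/(2*d))
a(j) = 7*j² (a(j) = (7*j)*j = 7*j²)
a(D(K)) - 1*(-49724) = 7*(2 + (½)/(-2))² - 1*(-49724) = 7*(2 + (½)*(-½))² + 49724 = 7*(2 - ¼)² + 49724 = 7*(7/4)² + 49724 = 7*(49/16) + 49724 = 343/16 + 49724 = 795927/16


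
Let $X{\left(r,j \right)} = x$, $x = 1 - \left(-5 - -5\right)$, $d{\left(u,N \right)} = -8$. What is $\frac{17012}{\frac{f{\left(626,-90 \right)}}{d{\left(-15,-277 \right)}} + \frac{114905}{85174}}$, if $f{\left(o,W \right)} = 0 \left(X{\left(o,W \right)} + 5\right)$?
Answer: $\frac{1448980088}{114905} \approx 12610.0$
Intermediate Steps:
$x = 1$ ($x = 1 - \left(-5 + 5\right) = 1 - 0 = 1 + 0 = 1$)
$X{\left(r,j \right)} = 1$
$f{\left(o,W \right)} = 0$ ($f{\left(o,W \right)} = 0 \left(1 + 5\right) = 0 \cdot 6 = 0$)
$\frac{17012}{\frac{f{\left(626,-90 \right)}}{d{\left(-15,-277 \right)}} + \frac{114905}{85174}} = \frac{17012}{\frac{0}{-8} + \frac{114905}{85174}} = \frac{17012}{0 \left(- \frac{1}{8}\right) + 114905 \cdot \frac{1}{85174}} = \frac{17012}{0 + \frac{114905}{85174}} = \frac{17012}{\frac{114905}{85174}} = 17012 \cdot \frac{85174}{114905} = \frac{1448980088}{114905}$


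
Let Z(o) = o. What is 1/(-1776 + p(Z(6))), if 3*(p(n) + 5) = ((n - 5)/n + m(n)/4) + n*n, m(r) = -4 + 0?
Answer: -18/31847 ≈ -0.00056520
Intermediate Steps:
m(r) = -4
p(n) = -16/3 + n²/3 + (-5 + n)/(3*n) (p(n) = -5 + (((n - 5)/n - 4/4) + n*n)/3 = -5 + (((-5 + n)/n - 4*¼) + n²)/3 = -5 + (((-5 + n)/n - 1) + n²)/3 = -5 + ((-1 + (-5 + n)/n) + n²)/3 = -5 + (-1 + n² + (-5 + n)/n)/3 = -5 + (-⅓ + n²/3 + (-5 + n)/(3*n)) = -16/3 + n²/3 + (-5 + n)/(3*n))
1/(-1776 + p(Z(6))) = 1/(-1776 + (⅓)*(-5 + 6³ - 15*6)/6) = 1/(-1776 + (⅓)*(⅙)*(-5 + 216 - 90)) = 1/(-1776 + (⅓)*(⅙)*121) = 1/(-1776 + 121/18) = 1/(-31847/18) = -18/31847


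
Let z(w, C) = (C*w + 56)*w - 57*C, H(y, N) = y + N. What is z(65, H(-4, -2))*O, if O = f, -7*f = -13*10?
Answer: -2777840/7 ≈ -3.9683e+5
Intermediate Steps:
H(y, N) = N + y
z(w, C) = -57*C + w*(56 + C*w) (z(w, C) = (56 + C*w)*w - 57*C = w*(56 + C*w) - 57*C = -57*C + w*(56 + C*w))
f = 130/7 (f = -(-13)*10/7 = -1/7*(-130) = 130/7 ≈ 18.571)
O = 130/7 ≈ 18.571
z(65, H(-4, -2))*O = (-57*(-2 - 4) + 56*65 + (-2 - 4)*65**2)*(130/7) = (-57*(-6) + 3640 - 6*4225)*(130/7) = (342 + 3640 - 25350)*(130/7) = -21368*130/7 = -2777840/7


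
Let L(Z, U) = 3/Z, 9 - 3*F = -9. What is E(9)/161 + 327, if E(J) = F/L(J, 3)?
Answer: 52665/161 ≈ 327.11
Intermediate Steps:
F = 6 (F = 3 - ⅓*(-9) = 3 + 3 = 6)
E(J) = 2*J (E(J) = 6/((3/J)) = 6*(J/3) = 2*J)
E(9)/161 + 327 = (2*9)/161 + 327 = (1/161)*18 + 327 = 18/161 + 327 = 52665/161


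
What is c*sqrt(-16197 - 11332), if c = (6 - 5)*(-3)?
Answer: -3*I*sqrt(27529) ≈ -497.76*I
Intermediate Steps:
c = -3 (c = 1*(-3) = -3)
c*sqrt(-16197 - 11332) = -3*sqrt(-16197 - 11332) = -3*I*sqrt(27529)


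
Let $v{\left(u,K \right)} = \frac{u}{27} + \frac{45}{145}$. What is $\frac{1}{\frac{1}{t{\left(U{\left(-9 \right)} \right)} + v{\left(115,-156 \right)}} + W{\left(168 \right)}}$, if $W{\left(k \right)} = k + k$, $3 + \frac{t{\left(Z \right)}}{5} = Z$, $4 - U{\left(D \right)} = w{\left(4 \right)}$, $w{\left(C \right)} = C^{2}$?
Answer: $\frac{55147}{18528609} \approx 0.0029763$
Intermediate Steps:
$U{\left(D \right)} = -12$ ($U{\left(D \right)} = 4 - 4^{2} = 4 - 16 = -12$)
$t{\left(Z \right)} = -15 + 5 Z$
$v{\left(u,K \right)} = \frac{9}{29} + \frac{u}{27}$ ($v{\left(u,K \right)} = u \frac{1}{27} + 45 \cdot \frac{1}{145} = \frac{u}{27} + \frac{9}{29} = \frac{9}{29} + \frac{u}{27}$)
$W{\left(k \right)} = 2 k$
$\frac{1}{\frac{1}{t{\left(U{\left(-9 \right)} \right)} + v{\left(115,-156 \right)}} + W{\left(168 \right)}} = \frac{1}{\frac{1}{\left(-15 + 5 \left(-12\right)\right) + \left(\frac{9}{29} + \frac{1}{27} \cdot 115\right)} + 2 \cdot 168} = \frac{1}{\frac{1}{\left(-15 - 60\right) + \left(\frac{9}{29} + \frac{115}{27}\right)} + 336} = \frac{1}{\frac{1}{-75 + \frac{3578}{783}} + 336} = \frac{1}{\frac{1}{- \frac{55147}{783}} + 336} = \frac{1}{- \frac{783}{55147} + 336} = \frac{1}{\frac{18528609}{55147}} = \frac{55147}{18528609}$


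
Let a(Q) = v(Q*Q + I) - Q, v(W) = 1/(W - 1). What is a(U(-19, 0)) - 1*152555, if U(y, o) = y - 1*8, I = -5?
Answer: -110277743/723 ≈ -1.5253e+5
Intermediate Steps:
U(y, o) = -8 + y (U(y, o) = y - 8 = -8 + y)
v(W) = 1/(-1 + W)
a(Q) = 1/(-6 + Q²) - Q (a(Q) = 1/(-1 + (Q*Q - 5)) - Q = 1/(-1 + (Q² - 5)) - Q = 1/(-1 + (-5 + Q²)) - Q = 1/(-6 + Q²) - Q)
a(U(-19, 0)) - 1*152555 = (1 - (-8 - 19)*(-6 + (-8 - 19)²))/(-6 + (-8 - 19)²) - 1*152555 = (1 - 1*(-27)*(-6 + (-27)²))/(-6 + (-27)²) - 152555 = (1 - 1*(-27)*(-6 + 729))/(-6 + 729) - 152555 = (1 - 1*(-27)*723)/723 - 152555 = (1 + 19521)/723 - 152555 = (1/723)*19522 - 152555 = 19522/723 - 152555 = -110277743/723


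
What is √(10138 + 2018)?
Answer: 2*√3039 ≈ 110.25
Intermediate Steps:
√(10138 + 2018) = √12156 = 2*√3039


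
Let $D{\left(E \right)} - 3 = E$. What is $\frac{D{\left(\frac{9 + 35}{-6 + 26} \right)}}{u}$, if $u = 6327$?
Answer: $\frac{26}{31635} \approx 0.00082187$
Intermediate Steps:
$D{\left(E \right)} = 3 + E$
$\frac{D{\left(\frac{9 + 35}{-6 + 26} \right)}}{u} = \frac{3 + \frac{9 + 35}{-6 + 26}}{6327} = \left(3 + \frac{44}{20}\right) \frac{1}{6327} = \left(3 + 44 \cdot \frac{1}{20}\right) \frac{1}{6327} = \left(3 + \frac{11}{5}\right) \frac{1}{6327} = \frac{26}{5} \cdot \frac{1}{6327} = \frac{26}{31635}$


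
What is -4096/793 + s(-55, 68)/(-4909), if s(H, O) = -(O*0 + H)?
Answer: -20150879/3892837 ≈ -5.1764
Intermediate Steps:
s(H, O) = -H (s(H, O) = -(0 + H) = -H)
-4096/793 + s(-55, 68)/(-4909) = -4096/793 - 1*(-55)/(-4909) = -4096*1/793 + 55*(-1/4909) = -4096/793 - 55/4909 = -20150879/3892837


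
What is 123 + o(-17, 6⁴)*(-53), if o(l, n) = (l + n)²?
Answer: -86699450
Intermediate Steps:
123 + o(-17, 6⁴)*(-53) = 123 + (-17 + 6⁴)²*(-53) = 123 + (-17 + 1296)²*(-53) = 123 + 1279²*(-53) = 123 + 1635841*(-53) = 123 - 86699573 = -86699450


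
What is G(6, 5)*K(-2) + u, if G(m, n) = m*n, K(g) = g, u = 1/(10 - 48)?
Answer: -2281/38 ≈ -60.026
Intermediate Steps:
u = -1/38 (u = 1/(-38) = -1/38 ≈ -0.026316)
G(6, 5)*K(-2) + u = (6*5)*(-2) - 1/38 = 30*(-2) - 1/38 = -60 - 1/38 = -2281/38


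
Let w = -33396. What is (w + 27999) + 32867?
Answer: 27470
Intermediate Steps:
(w + 27999) + 32867 = (-33396 + 27999) + 32867 = -5397 + 32867 = 27470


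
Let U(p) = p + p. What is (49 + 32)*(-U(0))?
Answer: 0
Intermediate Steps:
U(p) = 2*p
(49 + 32)*(-U(0)) = (49 + 32)*(-2*0) = 81*(-1*0) = 81*0 = 0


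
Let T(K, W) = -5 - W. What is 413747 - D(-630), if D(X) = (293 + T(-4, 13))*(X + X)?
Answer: 760247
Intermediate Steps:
D(X) = 550*X (D(X) = (293 + (-5 - 1*13))*(X + X) = (293 + (-5 - 13))*(2*X) = (293 - 18)*(2*X) = 275*(2*X) = 550*X)
413747 - D(-630) = 413747 - 550*(-630) = 413747 - 1*(-346500) = 413747 + 346500 = 760247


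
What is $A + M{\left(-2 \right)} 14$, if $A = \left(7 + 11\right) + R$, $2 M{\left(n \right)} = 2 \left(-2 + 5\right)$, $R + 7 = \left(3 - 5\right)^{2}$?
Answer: $57$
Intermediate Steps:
$R = -3$ ($R = -7 + \left(3 - 5\right)^{2} = -7 + \left(-2\right)^{2} = -7 + 4 = -3$)
$M{\left(n \right)} = 3$ ($M{\left(n \right)} = \frac{2 \left(-2 + 5\right)}{2} = \frac{2 \cdot 3}{2} = \frac{1}{2} \cdot 6 = 3$)
$A = 15$ ($A = \left(7 + 11\right) - 3 = 18 - 3 = 15$)
$A + M{\left(-2 \right)} 14 = 15 + 3 \cdot 14 = 15 + 42 = 57$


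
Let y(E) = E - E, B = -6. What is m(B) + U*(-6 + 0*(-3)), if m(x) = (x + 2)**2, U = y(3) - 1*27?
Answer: 178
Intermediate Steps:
y(E) = 0
U = -27 (U = 0 - 1*27 = 0 - 27 = -27)
m(x) = (2 + x)**2
m(B) + U*(-6 + 0*(-3)) = (2 - 6)**2 - 27*(-6 + 0*(-3)) = (-4)**2 - 27*(-6 + 0) = 16 - 27*(-6) = 16 + 162 = 178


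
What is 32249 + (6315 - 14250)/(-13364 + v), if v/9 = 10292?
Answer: 2556176801/79264 ≈ 32249.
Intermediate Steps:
v = 92628 (v = 9*10292 = 92628)
32249 + (6315 - 14250)/(-13364 + v) = 32249 + (6315 - 14250)/(-13364 + 92628) = 32249 - 7935/79264 = 2556176801/79264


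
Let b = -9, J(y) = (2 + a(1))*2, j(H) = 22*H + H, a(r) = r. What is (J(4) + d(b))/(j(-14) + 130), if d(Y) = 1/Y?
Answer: -53/1728 ≈ -0.030671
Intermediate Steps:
j(H) = 23*H
J(y) = 6 (J(y) = (2 + 1)*2 = 3*2 = 6)
(J(4) + d(b))/(j(-14) + 130) = (6 + 1/(-9))/(23*(-14) + 130) = (6 - ⅑)/(-322 + 130) = (53/9)/(-192) = (53/9)*(-1/192) = -53/1728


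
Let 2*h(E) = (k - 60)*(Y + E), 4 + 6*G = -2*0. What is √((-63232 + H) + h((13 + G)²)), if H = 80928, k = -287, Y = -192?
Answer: √886202/6 ≈ 156.90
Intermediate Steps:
G = -⅔ (G = -⅔ + (-2*0)/6 = -⅔ + (⅙)*0 = -⅔ + 0 = -⅔ ≈ -0.66667)
h(E) = 33312 - 347*E/2 (h(E) = ((-287 - 60)*(-192 + E))/2 = (-347*(-192 + E))/2 = (66624 - 347*E)/2 = 33312 - 347*E/2)
√((-63232 + H) + h((13 + G)²)) = √((-63232 + 80928) + (33312 - 347*(13 - ⅔)²/2)) = √(17696 + (33312 - 347*(37/3)²/2)) = √(17696 + (33312 - 347/2*1369/9)) = √(17696 + (33312 - 475043/18)) = √(17696 + 124573/18) = √(443101/18) = √886202/6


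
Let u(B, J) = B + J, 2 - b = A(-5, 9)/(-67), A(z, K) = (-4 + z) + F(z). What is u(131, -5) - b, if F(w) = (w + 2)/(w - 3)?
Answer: 66533/536 ≈ 124.13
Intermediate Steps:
F(w) = (2 + w)/(-3 + w)
A(z, K) = -4 + z + (2 + z)/(-3 + z) (A(z, K) = (-4 + z) + (2 + z)/(-3 + z) = -4 + z + (2 + z)/(-3 + z))
b = 1003/536 (b = 2 - (14 + (-5)² - 6*(-5))/(-3 - 5)/(-67) = 2 - (14 + 25 + 30)/(-8)*(-1)/67 = 2 - (-⅛*69)*(-1)/67 = 2 - (-69)*(-1)/(8*67) = 2 - 1*69/536 = 2 - 69/536 = 1003/536 ≈ 1.8713)
u(131, -5) - b = (131 - 5) - 1*1003/536 = 126 - 1003/536 = 66533/536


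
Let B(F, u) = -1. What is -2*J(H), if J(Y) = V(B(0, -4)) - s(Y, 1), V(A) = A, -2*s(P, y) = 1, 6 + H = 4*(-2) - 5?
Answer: 1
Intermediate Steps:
H = -19 (H = -6 + (4*(-2) - 5) = -6 + (-8 - 5) = -6 - 13 = -19)
s(P, y) = -½ (s(P, y) = -½*1 = -½)
J(Y) = -½ (J(Y) = -1 - 1*(-½) = -1 + ½ = -½)
-2*J(H) = -2*(-½) = 1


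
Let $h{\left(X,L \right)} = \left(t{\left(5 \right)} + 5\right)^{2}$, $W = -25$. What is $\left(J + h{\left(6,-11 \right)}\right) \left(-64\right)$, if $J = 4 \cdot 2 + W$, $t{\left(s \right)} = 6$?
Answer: $-6656$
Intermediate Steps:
$h{\left(X,L \right)} = 121$ ($h{\left(X,L \right)} = \left(6 + 5\right)^{2} = 11^{2} = 121$)
$J = -17$ ($J = 4 \cdot 2 - 25 = 8 - 25 = -17$)
$\left(J + h{\left(6,-11 \right)}\right) \left(-64\right) = \left(-17 + 121\right) \left(-64\right) = 104 \left(-64\right) = -6656$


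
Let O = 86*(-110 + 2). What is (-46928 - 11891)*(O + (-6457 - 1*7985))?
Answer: 1395774870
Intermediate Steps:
O = -9288 (O = 86*(-108) = -9288)
(-46928 - 11891)*(O + (-6457 - 1*7985)) = (-46928 - 11891)*(-9288 + (-6457 - 1*7985)) = -58819*(-9288 + (-6457 - 7985)) = -58819*(-9288 - 14442) = -58819*(-23730) = 1395774870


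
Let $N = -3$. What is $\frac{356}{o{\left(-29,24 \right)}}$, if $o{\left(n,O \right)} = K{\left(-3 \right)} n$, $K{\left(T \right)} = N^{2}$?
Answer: $- \frac{356}{261} \approx -1.364$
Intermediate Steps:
$K{\left(T \right)} = 9$ ($K{\left(T \right)} = \left(-3\right)^{2} = 9$)
$o{\left(n,O \right)} = 9 n$
$\frac{356}{o{\left(-29,24 \right)}} = \frac{356}{9 \left(-29\right)} = \frac{356}{-261} = 356 \left(- \frac{1}{261}\right) = - \frac{356}{261}$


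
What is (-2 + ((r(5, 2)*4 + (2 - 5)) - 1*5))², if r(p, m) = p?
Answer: 100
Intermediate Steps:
(-2 + ((r(5, 2)*4 + (2 - 5)) - 1*5))² = (-2 + ((5*4 + (2 - 5)) - 1*5))² = (-2 + ((20 - 3) - 5))² = (-2 + (17 - 5))² = (-2 + 12)² = 10² = 100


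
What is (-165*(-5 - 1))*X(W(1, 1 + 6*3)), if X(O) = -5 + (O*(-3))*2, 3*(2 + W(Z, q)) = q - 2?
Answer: -26730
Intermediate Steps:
W(Z, q) = -8/3 + q/3 (W(Z, q) = -2 + (q - 2)/3 = -2 + (-2 + q)/3 = -2 + (-2/3 + q/3) = -8/3 + q/3)
X(O) = -5 - 6*O (X(O) = -5 - 3*O*2 = -5 - 6*O)
(-165*(-5 - 1))*X(W(1, 1 + 6*3)) = (-165*(-5 - 1))*(-5 - 6*(-8/3 + (1 + 6*3)/3)) = (-165*(-6))*(-5 - 6*(-8/3 + (1 + 18)/3)) = (-55*(-18))*(-5 - 6*(-8/3 + (1/3)*19)) = 990*(-5 - 6*(-8/3 + 19/3)) = 990*(-5 - 6*11/3) = 990*(-5 - 22) = 990*(-27) = -26730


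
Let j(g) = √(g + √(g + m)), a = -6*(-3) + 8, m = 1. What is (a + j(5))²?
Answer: (26 + √(5 + √6))² ≈ 825.38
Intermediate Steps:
a = 26 (a = 18 + 8 = 26)
j(g) = √(g + √(1 + g)) (j(g) = √(g + √(g + 1)) = √(g + √(1 + g)))
(a + j(5))² = (26 + √(5 + √(1 + 5)))² = (26 + √(5 + √6))²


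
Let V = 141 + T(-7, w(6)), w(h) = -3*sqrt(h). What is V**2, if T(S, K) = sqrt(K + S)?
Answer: (141 + I*sqrt(7 + 3*sqrt(6)))**2 ≈ 19867.0 + 1068.2*I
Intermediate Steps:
V = 141 + sqrt(-7 - 3*sqrt(6)) (V = 141 + sqrt(-3*sqrt(6) - 7) = 141 + sqrt(-7 - 3*sqrt(6)) ≈ 141.0 + 3.7879*I)
V**2 = (141 + sqrt(-7 - 3*sqrt(6)))**2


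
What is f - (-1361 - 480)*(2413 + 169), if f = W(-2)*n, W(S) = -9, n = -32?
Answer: 4753750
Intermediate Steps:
f = 288 (f = -9*(-32) = 288)
f - (-1361 - 480)*(2413 + 169) = 288 - (-1361 - 480)*(2413 + 169) = 288 - (-1841)*2582 = 288 - 1*(-4753462) = 288 + 4753462 = 4753750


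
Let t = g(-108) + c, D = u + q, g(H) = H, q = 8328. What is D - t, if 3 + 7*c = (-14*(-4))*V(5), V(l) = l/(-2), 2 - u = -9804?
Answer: 127837/7 ≈ 18262.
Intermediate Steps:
u = 9806 (u = 2 - 1*(-9804) = 2 + 9804 = 9806)
V(l) = -l/2 (V(l) = l*(-½) = -l/2)
D = 18134 (D = 9806 + 8328 = 18134)
c = -143/7 (c = -3/7 + ((-14*(-4))*(-½*5))/7 = -3/7 + (56*(-5/2))/7 = -3/7 + (⅐)*(-140) = -3/7 - 20 = -143/7 ≈ -20.429)
t = -899/7 (t = -108 - 143/7 = -899/7 ≈ -128.43)
D - t = 18134 - 1*(-899/7) = 18134 + 899/7 = 127837/7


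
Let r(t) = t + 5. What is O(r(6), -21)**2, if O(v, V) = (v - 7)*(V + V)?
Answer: 28224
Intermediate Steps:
r(t) = 5 + t
O(v, V) = 2*V*(-7 + v) (O(v, V) = (-7 + v)*(2*V) = 2*V*(-7 + v))
O(r(6), -21)**2 = (2*(-21)*(-7 + (5 + 6)))**2 = (2*(-21)*(-7 + 11))**2 = (2*(-21)*4)**2 = (-168)**2 = 28224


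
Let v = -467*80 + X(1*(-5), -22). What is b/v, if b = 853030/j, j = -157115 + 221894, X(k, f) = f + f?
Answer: -426515/1211496858 ≈ -0.00035206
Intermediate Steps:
X(k, f) = 2*f
v = -37404 (v = -467*80 + 2*(-22) = -37360 - 44 = -37404)
j = 64779
b = 853030/64779 ≈ 13.168
b/v = (853030/64779)/(-37404) = (853030/64779)*(-1/37404) = -426515/1211496858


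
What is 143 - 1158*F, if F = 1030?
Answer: -1192597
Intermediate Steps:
143 - 1158*F = 143 - 1158*1030 = 143 - 1192740 = -1192597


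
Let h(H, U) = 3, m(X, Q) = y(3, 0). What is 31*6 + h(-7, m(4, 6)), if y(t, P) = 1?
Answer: 189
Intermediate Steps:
m(X, Q) = 1
31*6 + h(-7, m(4, 6)) = 31*6 + 3 = 186 + 3 = 189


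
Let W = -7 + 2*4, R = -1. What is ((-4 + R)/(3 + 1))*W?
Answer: -5/4 ≈ -1.2500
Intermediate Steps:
W = 1 (W = -7 + 8 = 1)
((-4 + R)/(3 + 1))*W = ((-4 - 1)/(3 + 1))*1 = -5/4*1 = -5/4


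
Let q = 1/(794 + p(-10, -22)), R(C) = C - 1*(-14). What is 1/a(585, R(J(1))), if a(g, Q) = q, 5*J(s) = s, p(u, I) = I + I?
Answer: 750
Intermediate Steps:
p(u, I) = 2*I
J(s) = s/5
R(C) = 14 + C (R(C) = C + 14 = 14 + C)
q = 1/750 (q = 1/(794 + 2*(-22)) = 1/(794 - 44) = 1/750 ≈ 0.0013333)
a(g, Q) = 1/750
1/a(585, R(J(1))) = 1/(1/750) = 750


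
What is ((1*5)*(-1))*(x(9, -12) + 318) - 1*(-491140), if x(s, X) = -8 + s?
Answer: 489545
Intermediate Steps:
((1*5)*(-1))*(x(9, -12) + 318) - 1*(-491140) = ((1*5)*(-1))*((-8 + 9) + 318) - 1*(-491140) = (5*(-1))*(1 + 318) + 491140 = -5*319 + 491140 = -1595 + 491140 = 489545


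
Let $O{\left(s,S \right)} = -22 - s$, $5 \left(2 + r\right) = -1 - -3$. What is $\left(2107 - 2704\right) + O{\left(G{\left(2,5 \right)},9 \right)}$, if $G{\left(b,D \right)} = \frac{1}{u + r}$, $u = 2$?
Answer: $- \frac{1243}{2} \approx -621.5$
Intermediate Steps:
$r = - \frac{8}{5}$ ($r = -2 + \frac{-1 - -3}{5} = -2 + \frac{-1 + 3}{5} = -2 + \frac{1}{5} \cdot 2 = -2 + \frac{2}{5} = - \frac{8}{5} \approx -1.6$)
$G{\left(b,D \right)} = \frac{5}{2}$ ($G{\left(b,D \right)} = \frac{1}{2 - \frac{8}{5}} = \frac{1}{\frac{2}{5}} = \frac{5}{2}$)
$\left(2107 - 2704\right) + O{\left(G{\left(2,5 \right)},9 \right)} = \left(2107 - 2704\right) - \frac{49}{2} = -597 - \frac{49}{2} = - \frac{1243}{2}$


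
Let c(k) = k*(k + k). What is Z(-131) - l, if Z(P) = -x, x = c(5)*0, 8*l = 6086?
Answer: -3043/4 ≈ -760.75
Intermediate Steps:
l = 3043/4 (l = (1/8)*6086 = 3043/4 ≈ 760.75)
c(k) = 2*k**2 (c(k) = k*(2*k) = 2*k**2)
x = 0 (x = (2*5**2)*0 = (2*25)*0 = 50*0 = 0)
Z(P) = 0 (Z(P) = -1*0 = 0)
Z(-131) - l = 0 - 1*3043/4 = 0 - 3043/4 = -3043/4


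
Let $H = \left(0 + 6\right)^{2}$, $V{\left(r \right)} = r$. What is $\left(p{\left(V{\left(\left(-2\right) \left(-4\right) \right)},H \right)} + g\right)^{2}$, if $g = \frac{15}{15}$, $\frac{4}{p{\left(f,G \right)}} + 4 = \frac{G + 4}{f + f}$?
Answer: $\frac{25}{9} \approx 2.7778$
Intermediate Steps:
$H = 36$ ($H = 6^{2} = 36$)
$p{\left(f,G \right)} = \frac{4}{-4 + \frac{4 + G}{2 f}}$ ($p{\left(f,G \right)} = \frac{4}{-4 + \frac{G + 4}{f + f}} = \frac{4}{-4 + \frac{4 + G}{2 f}}$)
$g = 1$ ($g = 15 \cdot \frac{1}{15} = 1$)
$\left(p{\left(V{\left(\left(-2\right) \left(-4\right) \right)},H \right)} + g\right)^{2} = \left(\frac{8 \left(\left(-2\right) \left(-4\right)\right)}{4 + 36 - 8 \left(\left(-2\right) \left(-4\right)\right)} + 1\right)^{2} = \left(8 \cdot 8 \frac{1}{4 + 36 - 64} + 1\right)^{2} = \left(8 \cdot 8 \frac{1}{-24} + 1\right)^{2} = \left(8 \cdot 8 \left(- \frac{1}{24}\right) + 1\right)^{2} = \left(- \frac{8}{3} + 1\right)^{2} = \left(- \frac{5}{3}\right)^{2} = \frac{25}{9}$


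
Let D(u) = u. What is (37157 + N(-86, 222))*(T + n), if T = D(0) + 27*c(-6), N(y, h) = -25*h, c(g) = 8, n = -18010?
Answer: -562414958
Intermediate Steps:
T = 216 (T = 0 + 27*8 = 0 + 216 = 216)
(37157 + N(-86, 222))*(T + n) = (37157 - 25*222)*(216 - 18010) = (37157 - 5550)*(-17794) = 31607*(-17794) = -562414958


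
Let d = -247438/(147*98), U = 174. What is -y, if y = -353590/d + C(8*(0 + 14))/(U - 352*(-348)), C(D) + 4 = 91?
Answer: -3591141489419/174443790 ≈ -20586.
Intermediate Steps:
C(D) = 87 (C(D) = -4 + 91 = 87)
d = -123719/7203 (d = -247438/14406 = -247438*1/14406 = -123719/7203 ≈ -17.176)
y = 3591141489419/174443790 (y = -353590/(-123719/7203) + 87/(174 - 352*(-348)) = -353590*(-7203/123719) + 87/(174 + 122496) = 2546908770/123719 + 87/122670 = 2546908770/123719 + 87*(1/122670) = 2546908770/123719 + 1/1410 = 3591141489419/174443790 ≈ 20586.)
-y = -1*3591141489419/174443790 = -3591141489419/174443790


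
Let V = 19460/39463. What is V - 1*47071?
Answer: -1857543413/39463 ≈ -47071.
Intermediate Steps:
V = 19460/39463 (V = 19460*(1/39463) = 19460/39463 ≈ 0.49312)
V - 1*47071 = 19460/39463 - 1*47071 = 19460/39463 - 47071 = -1857543413/39463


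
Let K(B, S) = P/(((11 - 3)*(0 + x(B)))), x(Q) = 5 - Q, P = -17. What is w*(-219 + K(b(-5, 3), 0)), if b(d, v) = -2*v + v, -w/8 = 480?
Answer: 841980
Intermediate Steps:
w = -3840 (w = -8*480 = -3840)
b(d, v) = -v
K(B, S) = -17/(40 - 8*B) (K(B, S) = -17*1/((0 + (5 - B))*(11 - 3)) = -17*1/(8*(5 - B)) = -17/(40 - 8*B))
w*(-219 + K(b(-5, 3), 0)) = -3840*(-219 + 17/(8*(-5 - 1*3))) = -3840*(-219 + 17/(8*(-5 - 3))) = -3840*(-219 + (17/8)/(-8)) = -3840*(-219 + (17/8)*(-⅛)) = -3840*(-219 - 17/64) = -3840*(-14033/64) = 841980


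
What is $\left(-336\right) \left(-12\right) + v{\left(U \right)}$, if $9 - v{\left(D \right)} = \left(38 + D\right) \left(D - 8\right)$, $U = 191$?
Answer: $-37866$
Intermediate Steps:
$v{\left(D \right)} = 9 - \left(-8 + D\right) \left(38 + D\right)$ ($v{\left(D \right)} = 9 - \left(38 + D\right) \left(D - 8\right) = 9 - \left(38 + D\right) \left(-8 + D\right) = 9 - \left(-8 + D\right) \left(38 + D\right)$)
$\left(-336\right) \left(-12\right) + v{\left(U \right)} = \left(-336\right) \left(-12\right) - 41898 = 4032 - 41898 = -37866$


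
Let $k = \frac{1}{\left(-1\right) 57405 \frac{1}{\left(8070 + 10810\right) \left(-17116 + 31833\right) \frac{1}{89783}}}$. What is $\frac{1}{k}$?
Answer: $- \frac{1030798623}{55571392} \approx -18.549$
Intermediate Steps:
$k = - \frac{55571392}{1030798623}$ ($k = \frac{1}{\left(-57405\right) \frac{1}{18880 \cdot 14717 \cdot \frac{1}{89783}}} = \frac{1}{\left(-57405\right) \frac{1}{277856960 \cdot \frac{1}{89783}}} = \frac{1}{\left(-57405\right) \frac{1}{\frac{277856960}{89783}}} = \frac{1}{\left(-57405\right) \frac{89783}{277856960}} = \frac{1}{- \frac{1030798623}{55571392}} = - \frac{55571392}{1030798623} \approx -0.053911$)
$\frac{1}{k} = \frac{1}{- \frac{55571392}{1030798623}} = - \frac{1030798623}{55571392}$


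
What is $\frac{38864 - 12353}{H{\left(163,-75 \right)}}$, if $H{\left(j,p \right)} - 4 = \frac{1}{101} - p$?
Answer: $\frac{892537}{2660} \approx 335.54$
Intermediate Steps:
$H{\left(j,p \right)} = \frac{405}{101} - p$ ($H{\left(j,p \right)} = 4 - \left(- \frac{1}{101} + p\right) = \frac{405}{101} - p$)
$\frac{38864 - 12353}{H{\left(163,-75 \right)}} = \frac{38864 - 12353}{\frac{405}{101} - -75} = \frac{26511}{\frac{405}{101} + 75} = \frac{26511}{\frac{7980}{101}} = 26511 \cdot \frac{101}{7980} = \frac{892537}{2660}$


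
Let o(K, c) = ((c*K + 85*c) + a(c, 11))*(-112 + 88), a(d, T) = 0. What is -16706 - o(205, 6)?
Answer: 25054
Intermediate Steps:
o(K, c) = -2040*c - 24*K*c (o(K, c) = ((c*K + 85*c) + 0)*(-112 + 88) = ((K*c + 85*c) + 0)*(-24) = ((85*c + K*c) + 0)*(-24) = (85*c + K*c)*(-24) = -2040*c - 24*K*c)
-16706 - o(205, 6) = -16706 - 24*6*(-85 - 1*205) = -16706 - 24*6*(-85 - 205) = -16706 - 24*6*(-290) = -16706 - 1*(-41760) = -16706 + 41760 = 25054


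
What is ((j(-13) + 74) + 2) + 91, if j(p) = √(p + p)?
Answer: 167 + I*√26 ≈ 167.0 + 5.099*I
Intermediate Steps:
j(p) = √2*√p (j(p) = √(2*p) = √2*√p)
((j(-13) + 74) + 2) + 91 = ((√2*√(-13) + 74) + 2) + 91 = ((√2*(I*√13) + 74) + 2) + 91 = ((I*√26 + 74) + 2) + 91 = ((74 + I*√26) + 2) + 91 = (76 + I*√26) + 91 = 167 + I*√26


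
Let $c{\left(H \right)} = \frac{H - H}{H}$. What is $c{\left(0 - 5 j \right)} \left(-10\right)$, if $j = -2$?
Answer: $0$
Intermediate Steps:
$c{\left(H \right)} = 0$ ($c{\left(H \right)} = \frac{0}{H} = 0$)
$c{\left(0 - 5 j \right)} \left(-10\right) = 0 \left(-10\right) = 0$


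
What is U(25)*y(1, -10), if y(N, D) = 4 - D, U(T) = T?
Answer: 350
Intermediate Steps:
U(25)*y(1, -10) = 25*(4 - 1*(-10)) = 25*(4 + 10) = 25*14 = 350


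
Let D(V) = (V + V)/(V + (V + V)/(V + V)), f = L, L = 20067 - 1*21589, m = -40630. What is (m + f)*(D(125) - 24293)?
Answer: 64506638768/63 ≈ 1.0239e+9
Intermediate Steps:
L = -1522 (L = 20067 - 21589 = -1522)
f = -1522
D(V) = 2*V/(1 + V) (D(V) = (2*V)/(V + (2*V)/((2*V))) = (2*V)/(V + (2*V)*(1/(2*V))) = (2*V)/(V + 1) = (2*V)/(1 + V) = 2*V/(1 + V))
(m + f)*(D(125) - 24293) = (-40630 - 1522)*(2*125/(1 + 125) - 24293) = -42152*(2*125/126 - 24293) = -42152*(2*125*(1/126) - 24293) = -42152*(125/63 - 24293) = -42152*(-1530334/63) = 64506638768/63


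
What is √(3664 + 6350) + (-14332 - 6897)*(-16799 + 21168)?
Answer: -92749501 + √10014 ≈ -9.2749e+7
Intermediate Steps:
√(3664 + 6350) + (-14332 - 6897)*(-16799 + 21168) = √10014 - 21229*4369 = √10014 - 92749501 = -92749501 + √10014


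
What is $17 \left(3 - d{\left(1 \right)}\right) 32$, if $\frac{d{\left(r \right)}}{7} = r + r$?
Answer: $-5984$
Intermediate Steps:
$d{\left(r \right)} = 14 r$ ($d{\left(r \right)} = 7 \left(r + r\right) = 7 \cdot 2 r = 14 r$)
$17 \left(3 - d{\left(1 \right)}\right) 32 = 17 \left(3 - 14 \cdot 1\right) 32 = 17 \left(3 - 14\right) 32 = 17 \left(-11\right) 32 = \left(-187\right) 32 = -5984$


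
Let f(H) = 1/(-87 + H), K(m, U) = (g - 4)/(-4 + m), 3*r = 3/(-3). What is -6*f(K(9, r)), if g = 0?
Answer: 30/439 ≈ 0.068337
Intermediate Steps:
r = -⅓ (r = (3/(-3))/3 = (-⅓*3)/3 = (⅓)*(-1) = -⅓ ≈ -0.33333)
K(m, U) = -4/(-4 + m) (K(m, U) = (0 - 4)/(-4 + m) = -4/(-4 + m))
-6*f(K(9, r)) = -6/(-87 - 4/(-4 + 9)) = -6/(-87 - 4/5) = -6/(-87 - 4*⅕) = -6/(-87 - ⅘) = -6/(-439/5) = -6*(-5/439) = 30/439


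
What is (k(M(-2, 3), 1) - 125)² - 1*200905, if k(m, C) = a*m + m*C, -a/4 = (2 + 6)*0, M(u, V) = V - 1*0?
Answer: -186021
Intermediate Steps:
M(u, V) = V (M(u, V) = V + 0 = V)
a = 0 (a = -4*(2 + 6)*0 = -32*0 = -4*0 = 0)
k(m, C) = C*m (k(m, C) = 0*m + m*C = 0 + C*m = C*m)
(k(M(-2, 3), 1) - 125)² - 1*200905 = (1*3 - 125)² - 1*200905 = (3 - 125)² - 200905 = (-122)² - 200905 = 14884 - 200905 = -186021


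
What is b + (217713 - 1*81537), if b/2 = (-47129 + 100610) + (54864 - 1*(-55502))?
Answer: 463870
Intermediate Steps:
b = 327694 (b = 2*((-47129 + 100610) + (54864 - 1*(-55502))) = 2*(53481 + (54864 + 55502)) = 2*(53481 + 110366) = 2*163847 = 327694)
b + (217713 - 1*81537) = 327694 + (217713 - 1*81537) = 327694 + (217713 - 81537) = 327694 + 136176 = 463870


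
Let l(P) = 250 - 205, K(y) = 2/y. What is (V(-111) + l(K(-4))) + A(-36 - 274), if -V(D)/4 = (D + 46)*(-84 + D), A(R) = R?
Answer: -50965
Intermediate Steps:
V(D) = -4*(-84 + D)*(46 + D) (V(D) = -4*(D + 46)*(-84 + D) = -4*(46 + D)*(-84 + D) = -4*(-84 + D)*(46 + D))
l(P) = 45
(V(-111) + l(K(-4))) + A(-36 - 274) = ((15456 - 4*(-111)² + 152*(-111)) + 45) + (-36 - 274) = ((15456 - 4*12321 - 16872) + 45) - 310 = ((15456 - 49284 - 16872) + 45) - 310 = (-50700 + 45) - 310 = -50655 - 310 = -50965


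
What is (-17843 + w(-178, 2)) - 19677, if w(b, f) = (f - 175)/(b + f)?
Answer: -6603347/176 ≈ -37519.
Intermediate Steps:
w(b, f) = (-175 + f)/(b + f)
(-17843 + w(-178, 2)) - 19677 = (-17843 + (-175 + 2)/(-178 + 2)) - 19677 = (-17843 - 173/(-176)) - 19677 = (-17843 - 1/176*(-173)) - 19677 = (-17843 + 173/176) - 19677 = -3140195/176 - 19677 = -6603347/176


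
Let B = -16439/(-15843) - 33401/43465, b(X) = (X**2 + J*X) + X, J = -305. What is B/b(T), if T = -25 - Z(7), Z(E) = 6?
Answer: 185349092/7151277108075 ≈ 2.5918e-5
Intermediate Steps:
T = -31 (T = -25 - 1*6 = -25 - 6 = -31)
b(X) = X**2 - 304*X (b(X) = (X**2 - 305*X) + X = X**2 - 304*X)
B = 185349092/688615995 (B = -16439*(-1/15843) - 33401*1/43465 = 16439/15843 - 33401/43465 = 185349092/688615995 ≈ 0.26916)
B/b(T) = 185349092/(688615995*((-31*(-304 - 31)))) = 185349092/(688615995*((-31*(-335)))) = (185349092/688615995)/10385 = (185349092/688615995)*(1/10385) = 185349092/7151277108075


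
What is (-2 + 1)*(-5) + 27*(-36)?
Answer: -967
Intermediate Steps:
(-2 + 1)*(-5) + 27*(-36) = -1*(-5) - 972 = 5 - 972 = -967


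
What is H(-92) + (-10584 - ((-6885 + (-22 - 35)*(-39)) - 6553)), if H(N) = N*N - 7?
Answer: 9088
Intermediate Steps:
H(N) = -7 + N² (H(N) = N² - 7 = -7 + N²)
H(-92) + (-10584 - ((-6885 + (-22 - 35)*(-39)) - 6553)) = (-7 + (-92)²) + (-10584 - ((-6885 + (-22 - 35)*(-39)) - 6553)) = (-7 + 8464) + (-10584 - ((-6885 - 57*(-39)) - 6553)) = 8457 + (-10584 - ((-6885 + 2223) - 6553)) = 8457 + (-10584 - (-4662 - 6553)) = 8457 + (-10584 - 1*(-11215)) = 8457 + (-10584 + 11215) = 8457 + 631 = 9088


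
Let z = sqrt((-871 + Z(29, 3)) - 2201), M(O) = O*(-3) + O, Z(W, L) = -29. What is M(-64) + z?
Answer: 128 + I*sqrt(3101) ≈ 128.0 + 55.687*I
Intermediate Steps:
M(O) = -2*O (M(O) = -3*O + O = -2*O)
z = I*sqrt(3101) (z = sqrt((-871 - 29) - 2201) = sqrt(-900 - 2201) = sqrt(-3101) = I*sqrt(3101) ≈ 55.687*I)
M(-64) + z = -2*(-64) + I*sqrt(3101) = 128 + I*sqrt(3101)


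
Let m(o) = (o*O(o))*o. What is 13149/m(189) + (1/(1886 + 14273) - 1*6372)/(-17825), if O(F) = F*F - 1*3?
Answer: 4865749439125583/13611030168685950 ≈ 0.35749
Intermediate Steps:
O(F) = -3 + F² (O(F) = F² - 3 = -3 + F²)
m(o) = o²*(-3 + o²) (m(o) = (o*(-3 + o²))*o = o²*(-3 + o²))
13149/m(189) + (1/(1886 + 14273) - 1*6372)/(-17825) = 13149/((189²*(-3 + 189²))) + (1/(1886 + 14273) - 1*6372)/(-17825) = 13149/((35721*(-3 + 35721))) + (1/16159 - 6372)*(-1/17825) = 13149/((35721*35718)) + (1/16159 - 6372)*(-1/17825) = 13149/1275882678 - 102965147/16159*(-1/17825) = 13149*(1/1275882678) + 102965147/288034175 = 487/47254914 + 102965147/288034175 = 4865749439125583/13611030168685950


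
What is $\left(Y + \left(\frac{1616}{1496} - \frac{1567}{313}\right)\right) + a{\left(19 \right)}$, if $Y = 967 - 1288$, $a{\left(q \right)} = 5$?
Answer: $- \frac{18725599}{58531} \approx -319.93$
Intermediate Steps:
$Y = -321$
$\left(Y + \left(\frac{1616}{1496} - \frac{1567}{313}\right)\right) + a{\left(19 \right)} = \left(-321 + \left(\frac{1616}{1496} - \frac{1567}{313}\right)\right) + 5 = \left(-321 + \left(1616 \cdot \frac{1}{1496} - \frac{1567}{313}\right)\right) + 5 = \left(-321 + \left(\frac{202}{187} - \frac{1567}{313}\right)\right) + 5 = \left(-321 - \frac{229803}{58531}\right) + 5 = - \frac{19018254}{58531} + 5 = - \frac{18725599}{58531}$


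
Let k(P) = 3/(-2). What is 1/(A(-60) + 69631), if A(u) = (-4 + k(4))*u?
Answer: 1/69961 ≈ 1.4294e-5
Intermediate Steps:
k(P) = -3/2 (k(P) = 3*(-½) = -3/2)
A(u) = -11*u/2 (A(u) = (-4 - 3/2)*u = -11*u/2)
1/(A(-60) + 69631) = 1/(-11/2*(-60) + 69631) = 1/(330 + 69631) = 1/69961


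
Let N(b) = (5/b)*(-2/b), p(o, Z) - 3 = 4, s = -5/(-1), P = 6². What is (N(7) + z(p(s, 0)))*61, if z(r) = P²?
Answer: 3873134/49 ≈ 79044.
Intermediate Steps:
P = 36
s = 5 (s = -5*(-1) = 5)
p(o, Z) = 7 (p(o, Z) = 3 + 4 = 7)
N(b) = -10/b²
z(r) = 1296 (z(r) = 36² = 1296)
(N(7) + z(p(s, 0)))*61 = (-10/7² + 1296)*61 = (-10*1/49 + 1296)*61 = (-10/49 + 1296)*61 = (63494/49)*61 = 3873134/49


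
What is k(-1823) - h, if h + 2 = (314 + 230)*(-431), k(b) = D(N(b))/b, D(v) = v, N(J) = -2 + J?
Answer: 427433343/1823 ≈ 2.3447e+5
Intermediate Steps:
k(b) = (-2 + b)/b
h = -234466 (h = -2 + (314 + 230)*(-431) = -2 + 544*(-431) = -2 - 234464 = -234466)
k(-1823) - h = (-2 - 1823)/(-1823) - 1*(-234466) = -1/1823*(-1825) + 234466 = 1825/1823 + 234466 = 427433343/1823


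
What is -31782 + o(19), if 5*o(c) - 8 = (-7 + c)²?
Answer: -158758/5 ≈ -31752.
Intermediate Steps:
o(c) = 8/5 + (-7 + c)²/5
-31782 + o(19) = -31782 + (8/5 + (-7 + 19)²/5) = -31782 + (8/5 + (⅕)*12²) = -31782 + (8/5 + (⅕)*144) = -31782 + (8/5 + 144/5) = -31782 + 152/5 = -158758/5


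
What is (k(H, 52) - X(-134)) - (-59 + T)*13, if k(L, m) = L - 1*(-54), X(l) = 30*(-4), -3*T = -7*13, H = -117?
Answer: 1289/3 ≈ 429.67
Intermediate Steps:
T = 91/3 (T = -(-7)*13/3 = -⅓*(-91) = 91/3 ≈ 30.333)
X(l) = -120
k(L, m) = 54 + L (k(L, m) = L + 54 = 54 + L)
(k(H, 52) - X(-134)) - (-59 + T)*13 = ((54 - 117) - 1*(-120)) - (-59 + 91/3)*13 = (-63 + 120) - (-86)*13/3 = 57 - 1*(-1118/3) = 57 + 1118/3 = 1289/3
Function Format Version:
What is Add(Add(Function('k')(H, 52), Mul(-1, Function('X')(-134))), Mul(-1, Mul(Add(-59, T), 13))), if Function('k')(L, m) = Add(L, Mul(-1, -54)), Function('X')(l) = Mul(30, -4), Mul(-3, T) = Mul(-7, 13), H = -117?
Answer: Rational(1289, 3) ≈ 429.67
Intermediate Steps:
T = Rational(91, 3) (T = Mul(Rational(-1, 3), Mul(-7, 13)) = Mul(Rational(-1, 3), -91) = Rational(91, 3) ≈ 30.333)
Function('X')(l) = -120
Function('k')(L, m) = Add(54, L) (Function('k')(L, m) = Add(L, 54) = Add(54, L))
Add(Add(Function('k')(H, 52), Mul(-1, Function('X')(-134))), Mul(-1, Mul(Add(-59, T), 13))) = Add(Add(Add(54, -117), Mul(-1, -120)), Mul(-1, Mul(Add(-59, Rational(91, 3)), 13))) = Add(Add(-63, 120), Mul(-1, Mul(Rational(-86, 3), 13))) = Add(57, Mul(-1, Rational(-1118, 3))) = Add(57, Rational(1118, 3)) = Rational(1289, 3)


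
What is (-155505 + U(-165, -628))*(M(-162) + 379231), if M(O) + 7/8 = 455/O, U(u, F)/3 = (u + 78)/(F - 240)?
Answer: -11056472927927593/187488 ≈ -5.8972e+10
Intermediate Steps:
U(u, F) = 3*(78 + u)/(-240 + F) (U(u, F) = 3*((u + 78)/(F - 240)) = 3*((78 + u)/(-240 + F)) = 3*(78 + u)/(-240 + F))
M(O) = -7/8 + 455/O
(-155505 + U(-165, -628))*(M(-162) + 379231) = (-155505 + 3*(78 - 165)/(-240 - 628))*((-7/8 + 455/(-162)) + 379231) = (-155505 + 3*(-87)/(-868))*((-7/8 + 455*(-1/162)) + 379231) = (-155505 + 3*(-1/868)*(-87))*((-7/8 - 455/162) + 379231) = (-155505 + 261/868)*(-2387/648 + 379231) = -134978079/868*245739301/648 = -11056472927927593/187488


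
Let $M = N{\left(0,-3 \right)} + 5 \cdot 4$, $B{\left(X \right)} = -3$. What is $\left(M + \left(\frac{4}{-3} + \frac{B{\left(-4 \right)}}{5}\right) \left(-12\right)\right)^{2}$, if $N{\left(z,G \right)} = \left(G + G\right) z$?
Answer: $\frac{46656}{25} \approx 1866.2$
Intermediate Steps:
$N{\left(z,G \right)} = 2 G z$
$M = 20$ ($M = 2 \left(-3\right) 0 + 5 \cdot 4 = 0 + 20 = 20$)
$\left(M + \left(\frac{4}{-3} + \frac{B{\left(-4 \right)}}{5}\right) \left(-12\right)\right)^{2} = \left(20 + \left(\frac{4}{-3} - \frac{3}{5}\right) \left(-12\right)\right)^{2} = \left(20 + \left(4 \left(- \frac{1}{3}\right) - \frac{3}{5}\right) \left(-12\right)\right)^{2} = \left(20 + \left(- \frac{4}{3} - \frac{3}{5}\right) \left(-12\right)\right)^{2} = \left(20 - - \frac{116}{5}\right)^{2} = \left(20 + \frac{116}{5}\right)^{2} = \left(\frac{216}{5}\right)^{2} = \frac{46656}{25}$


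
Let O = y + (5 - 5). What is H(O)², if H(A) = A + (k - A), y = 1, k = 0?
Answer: 0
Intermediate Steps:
O = 1 (O = 1 + (5 - 5) = 1 + 0 = 1)
H(A) = 0 (H(A) = A + (0 - A) = A - A = 0)
H(O)² = 0² = 0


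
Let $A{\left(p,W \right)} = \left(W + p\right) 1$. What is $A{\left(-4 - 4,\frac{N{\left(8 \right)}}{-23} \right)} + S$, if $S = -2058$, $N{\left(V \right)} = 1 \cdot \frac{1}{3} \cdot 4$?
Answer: $- \frac{142558}{69} \approx -2066.1$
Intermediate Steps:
$N{\left(V \right)} = \frac{4}{3}$ ($N{\left(V \right)} = 1 \cdot \frac{1}{3} \cdot 4 = \frac{1}{3} \cdot 4 = \frac{4}{3}$)
$A{\left(p,W \right)} = W + p$
$A{\left(-4 - 4,\frac{N{\left(8 \right)}}{-23} \right)} + S = \left(\frac{4}{3 \left(-23\right)} - 8\right) - 2058 = \left(\frac{4}{3} \left(- \frac{1}{23}\right) - 8\right) - 2058 = \left(- \frac{4}{69} - 8\right) - 2058 = - \frac{556}{69} - 2058 = - \frac{142558}{69}$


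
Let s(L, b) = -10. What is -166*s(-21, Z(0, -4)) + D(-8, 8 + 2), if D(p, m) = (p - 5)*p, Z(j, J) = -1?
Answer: 1764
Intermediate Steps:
D(p, m) = p*(-5 + p) (D(p, m) = (-5 + p)*p = p*(-5 + p))
-166*s(-21, Z(0, -4)) + D(-8, 8 + 2) = -166*(-10) - 8*(-5 - 8) = 1660 - 8*(-13) = 1660 + 104 = 1764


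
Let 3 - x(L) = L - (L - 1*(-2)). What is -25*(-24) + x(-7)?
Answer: 605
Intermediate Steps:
x(L) = 5 (x(L) = 3 - (L - (L - 1*(-2))) = 3 - (L - (L + 2)) = 3 - (L - (2 + L)) = 3 - (L + (-2 - L)) = 3 - 1*(-2) = 3 + 2 = 5)
-25*(-24) + x(-7) = -25*(-24) + 5 = 600 + 5 = 605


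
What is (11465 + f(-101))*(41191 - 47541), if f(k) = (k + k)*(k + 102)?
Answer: -71520050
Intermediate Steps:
f(k) = 2*k*(102 + k) (f(k) = (2*k)*(102 + k) = 2*k*(102 + k))
(11465 + f(-101))*(41191 - 47541) = (11465 + 2*(-101)*(102 - 101))*(41191 - 47541) = (11465 + 2*(-101)*1)*(-6350) = (11465 - 202)*(-6350) = 11263*(-6350) = -71520050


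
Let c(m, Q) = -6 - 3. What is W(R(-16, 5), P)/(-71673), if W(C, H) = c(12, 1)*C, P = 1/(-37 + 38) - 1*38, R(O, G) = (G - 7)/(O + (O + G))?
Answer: 2/215019 ≈ 9.3015e-6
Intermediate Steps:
R(O, G) = (-7 + G)/(G + 2*O) (R(O, G) = (-7 + G)/(O + (G + O)) = (-7 + G)/(G + 2*O))
c(m, Q) = -9
P = -37 (P = 1/1 - 38 = 1 - 38 = -37)
W(C, H) = -9*C
W(R(-16, 5), P)/(-71673) = -9*(-7 + 5)/(5 + 2*(-16))/(-71673) = -9*(-2)/(5 - 32)*(-1/71673) = -9*(-2)/(-27)*(-1/71673) = -(-1)*(-2)/3*(-1/71673) = -9*2/27*(-1/71673) = -2/3*(-1/71673) = 2/215019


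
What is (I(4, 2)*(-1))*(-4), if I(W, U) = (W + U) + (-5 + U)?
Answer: 12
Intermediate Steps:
I(W, U) = -5 + W + 2*U (I(W, U) = (U + W) + (-5 + U) = -5 + W + 2*U)
(I(4, 2)*(-1))*(-4) = ((-5 + 4 + 2*2)*(-1))*(-4) = ((-5 + 4 + 4)*(-1))*(-4) = (3*(-1))*(-4) = -3*(-4) = 12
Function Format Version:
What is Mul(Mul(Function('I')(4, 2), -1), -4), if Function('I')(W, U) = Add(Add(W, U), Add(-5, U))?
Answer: 12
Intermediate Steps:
Function('I')(W, U) = Add(-5, W, Mul(2, U)) (Function('I')(W, U) = Add(Add(U, W), Add(-5, U)) = Add(-5, W, Mul(2, U)))
Mul(Mul(Function('I')(4, 2), -1), -4) = Mul(Mul(Add(-5, 4, Mul(2, 2)), -1), -4) = Mul(Mul(Add(-5, 4, 4), -1), -4) = Mul(Mul(3, -1), -4) = Mul(-3, -4) = 12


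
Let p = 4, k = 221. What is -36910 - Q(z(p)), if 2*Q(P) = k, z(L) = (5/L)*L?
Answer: -74041/2 ≈ -37021.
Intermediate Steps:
z(L) = 5
Q(P) = 221/2 (Q(P) = (1/2)*221 = 221/2)
-36910 - Q(z(p)) = -36910 - 1*221/2 = -36910 - 221/2 = -74041/2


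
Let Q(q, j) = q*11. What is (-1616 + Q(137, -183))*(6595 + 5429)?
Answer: -1310616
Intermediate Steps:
Q(q, j) = 11*q
(-1616 + Q(137, -183))*(6595 + 5429) = (-1616 + 11*137)*(6595 + 5429) = (-1616 + 1507)*12024 = -109*12024 = -1310616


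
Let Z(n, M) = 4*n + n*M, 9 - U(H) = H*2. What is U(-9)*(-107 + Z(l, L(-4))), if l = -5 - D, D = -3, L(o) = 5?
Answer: -3375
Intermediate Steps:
U(H) = 9 - 2*H (U(H) = 9 - H*2 = 9 - 2*H)
l = -2 (l = -5 - 1*(-3) = -5 + 3 = -2)
Z(n, M) = 4*n + M*n
U(-9)*(-107 + Z(l, L(-4))) = (9 - 2*(-9))*(-107 - 2*(4 + 5)) = (9 + 18)*(-107 - 2*9) = 27*(-107 - 18) = 27*(-125) = -3375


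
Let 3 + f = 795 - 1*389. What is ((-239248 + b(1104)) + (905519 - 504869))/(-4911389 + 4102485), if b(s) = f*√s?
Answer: -80701/404452 - 403*√69/202226 ≈ -0.21609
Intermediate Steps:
f = 403 (f = -3 + (795 - 1*389) = -3 + (795 - 389) = -3 + 406 = 403)
b(s) = 403*√s
((-239248 + b(1104)) + (905519 - 504869))/(-4911389 + 4102485) = ((-239248 + 403*√1104) + (905519 - 504869))/(-4911389 + 4102485) = ((-239248 + 403*(4*√69)) + 400650)/(-808904) = ((-239248 + 1612*√69) + 400650)*(-1/808904) = (161402 + 1612*√69)*(-1/808904) = -80701/404452 - 403*√69/202226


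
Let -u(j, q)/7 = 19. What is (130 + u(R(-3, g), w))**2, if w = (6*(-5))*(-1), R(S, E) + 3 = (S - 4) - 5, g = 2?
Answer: 9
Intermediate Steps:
R(S, E) = -12 + S (R(S, E) = -3 + ((S - 4) - 5) = -3 + ((-4 + S) - 5) = -3 + (-9 + S) = -12 + S)
w = 30 (w = -30*(-1) = 30)
u(j, q) = -133 (u(j, q) = -7*19 = -133)
(130 + u(R(-3, g), w))**2 = (130 - 133)**2 = (-3)**2 = 9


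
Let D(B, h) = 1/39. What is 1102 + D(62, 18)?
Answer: 42979/39 ≈ 1102.0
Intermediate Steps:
D(B, h) = 1/39
1102 + D(62, 18) = 1102 + 1/39 = 42979/39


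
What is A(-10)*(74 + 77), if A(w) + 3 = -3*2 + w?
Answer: -2869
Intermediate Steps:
A(w) = -9 + w (A(w) = -3 + (-3*2 + w) = -3 + (-6 + w) = -9 + w)
A(-10)*(74 + 77) = (-9 - 10)*(74 + 77) = -19*151 = -2869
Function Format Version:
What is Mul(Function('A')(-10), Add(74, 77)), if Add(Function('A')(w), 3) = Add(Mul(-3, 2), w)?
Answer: -2869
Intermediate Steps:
Function('A')(w) = Add(-9, w) (Function('A')(w) = Add(-3, Add(Mul(-3, 2), w)) = Add(-3, Add(-6, w)) = Add(-9, w))
Mul(Function('A')(-10), Add(74, 77)) = Mul(Add(-9, -10), Add(74, 77)) = Mul(-19, 151) = -2869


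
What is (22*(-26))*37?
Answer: -21164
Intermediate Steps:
(22*(-26))*37 = -572*37 = -21164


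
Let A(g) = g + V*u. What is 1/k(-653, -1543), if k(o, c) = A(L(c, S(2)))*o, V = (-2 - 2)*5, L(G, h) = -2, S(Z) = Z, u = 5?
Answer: 1/66606 ≈ 1.5014e-5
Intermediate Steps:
V = -20 (V = -4*5 = -20)
A(g) = -100 + g (A(g) = g - 20*5 = g - 100 = -100 + g)
k(o, c) = -102*o (k(o, c) = (-100 - 2)*o = -102*o)
1/k(-653, -1543) = 1/(-102*(-653)) = 1/66606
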